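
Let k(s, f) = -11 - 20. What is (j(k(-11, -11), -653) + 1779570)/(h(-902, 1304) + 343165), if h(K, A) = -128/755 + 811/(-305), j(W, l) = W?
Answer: 81956668645/15804333806 ≈ 5.1857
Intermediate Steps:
k(s, f) = -31
h(K, A) = -130269/46055 (h(K, A) = -128*1/755 + 811*(-1/305) = -128/755 - 811/305 = -130269/46055)
(j(k(-11, -11), -653) + 1779570)/(h(-902, 1304) + 343165) = (-31 + 1779570)/(-130269/46055 + 343165) = 1779539/(15804333806/46055) = 1779539*(46055/15804333806) = 81956668645/15804333806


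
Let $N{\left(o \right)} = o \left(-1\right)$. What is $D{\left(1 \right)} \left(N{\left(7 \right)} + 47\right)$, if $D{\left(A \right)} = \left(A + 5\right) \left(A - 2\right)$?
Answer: $-240$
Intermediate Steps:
$N{\left(o \right)} = - o$
$D{\left(A \right)} = \left(-2 + A\right) \left(5 + A\right)$ ($D{\left(A \right)} = \left(5 + A\right) \left(-2 + A\right) = \left(-2 + A\right) \left(5 + A\right)$)
$D{\left(1 \right)} \left(N{\left(7 \right)} + 47\right) = \left(-10 + 1^{2} + 3 \cdot 1\right) \left(\left(-1\right) 7 + 47\right) = \left(-10 + 1 + 3\right) \left(-7 + 47\right) = \left(-6\right) 40 = -240$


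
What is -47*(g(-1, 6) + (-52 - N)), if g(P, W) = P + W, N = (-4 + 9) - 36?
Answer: 752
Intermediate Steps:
N = -31 (N = 5 - 36 = -31)
-47*(g(-1, 6) + (-52 - N)) = -47*((-1 + 6) + (-52 - 1*(-31))) = -47*(5 + (-52 + 31)) = -47*(5 - 21) = -47*(-16) = 752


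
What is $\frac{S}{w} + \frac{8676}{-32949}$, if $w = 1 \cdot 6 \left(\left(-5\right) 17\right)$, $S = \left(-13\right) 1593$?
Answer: $\frac{25108003}{622370} \approx 40.343$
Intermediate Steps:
$S = -20709$
$w = -510$ ($w = 6 \left(-85\right) = -510$)
$\frac{S}{w} + \frac{8676}{-32949} = - \frac{20709}{-510} + \frac{8676}{-32949} = \left(-20709\right) \left(- \frac{1}{510}\right) + 8676 \left(- \frac{1}{32949}\right) = \frac{6903}{170} - \frac{964}{3661} = \frac{25108003}{622370}$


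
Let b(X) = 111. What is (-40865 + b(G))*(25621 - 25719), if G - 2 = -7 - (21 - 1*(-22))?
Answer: 3993892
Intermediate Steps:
G = -48 (G = 2 + (-7 - (21 - 1*(-22))) = 2 + (-7 - (21 + 22)) = 2 + (-7 - 1*43) = 2 + (-7 - 43) = 2 - 50 = -48)
(-40865 + b(G))*(25621 - 25719) = (-40865 + 111)*(25621 - 25719) = -40754*(-98) = 3993892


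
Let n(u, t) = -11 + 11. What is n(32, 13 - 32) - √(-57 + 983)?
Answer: -√926 ≈ -30.430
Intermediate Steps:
n(u, t) = 0
n(32, 13 - 32) - √(-57 + 983) = 0 - √(-57 + 983) = 0 - √926 = -√926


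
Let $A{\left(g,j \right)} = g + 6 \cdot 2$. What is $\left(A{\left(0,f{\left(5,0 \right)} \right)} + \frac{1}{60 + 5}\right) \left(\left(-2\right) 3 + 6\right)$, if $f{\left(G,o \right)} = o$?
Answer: $0$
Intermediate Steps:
$A{\left(g,j \right)} = 12 + g$ ($A{\left(g,j \right)} = g + 12 = 12 + g$)
$\left(A{\left(0,f{\left(5,0 \right)} \right)} + \frac{1}{60 + 5}\right) \left(\left(-2\right) 3 + 6\right) = \left(\left(12 + 0\right) + \frac{1}{60 + 5}\right) \left(\left(-2\right) 3 + 6\right) = \left(12 + \frac{1}{65}\right) \left(-6 + 6\right) = \left(12 + \frac{1}{65}\right) 0 = \frac{781}{65} \cdot 0 = 0$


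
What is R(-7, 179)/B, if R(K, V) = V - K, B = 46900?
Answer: 93/23450 ≈ 0.0039659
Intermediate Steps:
R(-7, 179)/B = (179 - 1*(-7))/46900 = (179 + 7)*(1/46900) = 186*(1/46900) = 93/23450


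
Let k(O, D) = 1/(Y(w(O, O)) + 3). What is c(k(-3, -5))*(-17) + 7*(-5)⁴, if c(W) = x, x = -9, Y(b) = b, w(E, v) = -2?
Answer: 4528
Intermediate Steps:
k(O, D) = 1 (k(O, D) = 1/(-2 + 3) = 1/1 = 1)
c(W) = -9
c(k(-3, -5))*(-17) + 7*(-5)⁴ = -9*(-17) + 7*(-5)⁴ = 153 + 7*625 = 153 + 4375 = 4528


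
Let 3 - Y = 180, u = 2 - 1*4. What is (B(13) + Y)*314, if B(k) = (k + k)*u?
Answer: -71906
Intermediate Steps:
u = -2 (u = 2 - 4 = -2)
Y = -177 (Y = 3 - 1*180 = 3 - 180 = -177)
B(k) = -4*k (B(k) = (k + k)*(-2) = (2*k)*(-2) = -4*k)
(B(13) + Y)*314 = (-4*13 - 177)*314 = (-52 - 177)*314 = -229*314 = -71906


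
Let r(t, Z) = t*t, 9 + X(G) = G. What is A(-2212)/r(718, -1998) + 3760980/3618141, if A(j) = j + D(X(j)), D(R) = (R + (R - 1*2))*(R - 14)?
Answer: 3155623225464/155436543407 ≈ 20.302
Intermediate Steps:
X(G) = -9 + G
r(t, Z) = t**2
D(R) = (-14 + R)*(-2 + 2*R) (D(R) = (R + (R - 2))*(-14 + R) = (R + (-2 + R))*(-14 + R) = (-2 + 2*R)*(-14 + R) = (-14 + R)*(-2 + 2*R))
A(j) = 298 - 29*j + 2*(-9 + j)**2 (A(j) = j + (28 - 30*(-9 + j) + 2*(-9 + j)**2) = j + (28 + (270 - 30*j) + 2*(-9 + j)**2) = j + (298 - 30*j + 2*(-9 + j)**2) = 298 - 29*j + 2*(-9 + j)**2)
A(-2212)/r(718, -1998) + 3760980/3618141 = (460 - 65*(-2212) + 2*(-2212)**2)/(718**2) + 3760980/3618141 = (460 + 143780 + 2*4892944)/515524 + 3760980*(1/3618141) = (460 + 143780 + 9785888)*(1/515524) + 1253660/1206047 = 9930128*(1/515524) + 1253660/1206047 = 2482532/128881 + 1253660/1206047 = 3155623225464/155436543407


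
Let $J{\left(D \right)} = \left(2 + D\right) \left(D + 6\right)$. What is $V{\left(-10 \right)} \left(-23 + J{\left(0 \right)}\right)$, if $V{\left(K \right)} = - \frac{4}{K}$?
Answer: $- \frac{22}{5} \approx -4.4$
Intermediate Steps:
$J{\left(D \right)} = \left(2 + D\right) \left(6 + D\right)$
$V{\left(-10 \right)} \left(-23 + J{\left(0 \right)}\right) = - \frac{4}{-10} \left(-23 + \left(12 + 0^{2} + 8 \cdot 0\right)\right) = \left(-4\right) \left(- \frac{1}{10}\right) \left(-23 + \left(12 + 0 + 0\right)\right) = \frac{2 \left(-23 + 12\right)}{5} = \frac{2}{5} \left(-11\right) = - \frac{22}{5}$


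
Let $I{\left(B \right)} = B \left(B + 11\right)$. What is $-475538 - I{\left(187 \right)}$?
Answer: $-512564$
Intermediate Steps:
$I{\left(B \right)} = B \left(11 + B\right)$
$-475538 - I{\left(187 \right)} = -475538 - 187 \left(11 + 187\right) = -475538 - 187 \cdot 198 = -475538 - 37026 = -512564$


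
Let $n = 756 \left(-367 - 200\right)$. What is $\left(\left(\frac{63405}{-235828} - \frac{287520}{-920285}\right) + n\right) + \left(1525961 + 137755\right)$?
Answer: $\frac{53608935693807771}{43405794196} \approx 1.2351 \cdot 10^{6}$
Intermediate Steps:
$n = -428652$ ($n = 756 \left(-567\right) = -428652$)
$\left(\left(\frac{63405}{-235828} - \frac{287520}{-920285}\right) + n\right) + \left(1525961 + 137755\right) = \left(\left(\frac{63405}{-235828} - \frac{287520}{-920285}\right) - 428652\right) + \left(1525961 + 137755\right) = \left(\left(63405 \left(- \frac{1}{235828}\right) - - \frac{57504}{184057}\right) - 428652\right) + 1663716 = \left(\left(- \frac{63405}{235828} + \frac{57504}{184057}\right) - 428652\right) + 1663716 = \left(\frac{1890919227}{43405794196} - 428652\right) + 1663716 = - \frac{18605978602784565}{43405794196} + 1663716 = \frac{53608935693807771}{43405794196}$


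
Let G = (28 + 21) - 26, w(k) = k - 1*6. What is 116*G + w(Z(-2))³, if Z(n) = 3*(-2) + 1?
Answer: 1337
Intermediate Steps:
Z(n) = -5 (Z(n) = -6 + 1 = -5)
w(k) = -6 + k (w(k) = k - 6 = -6 + k)
G = 23 (G = 49 - 26 = 23)
116*G + w(Z(-2))³ = 116*23 + (-6 - 5)³ = 2668 + (-11)³ = 2668 - 1331 = 1337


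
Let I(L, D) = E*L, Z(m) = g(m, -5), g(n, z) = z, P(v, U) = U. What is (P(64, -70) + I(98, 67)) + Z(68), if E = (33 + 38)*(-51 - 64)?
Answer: -800245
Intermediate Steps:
E = -8165 (E = 71*(-115) = -8165)
Z(m) = -5
I(L, D) = -8165*L
(P(64, -70) + I(98, 67)) + Z(68) = (-70 - 8165*98) - 5 = (-70 - 800170) - 5 = -800240 - 5 = -800245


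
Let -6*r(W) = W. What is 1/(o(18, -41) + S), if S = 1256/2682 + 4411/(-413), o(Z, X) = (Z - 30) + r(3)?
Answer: -1107666/25157399 ≈ -0.044029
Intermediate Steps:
r(W) = -W/6
o(Z, X) = -61/2 + Z (o(Z, X) = (Z - 30) - 1/6*3 = (-30 + Z) - 1/2 = -61/2 + Z)
S = -5655787/553833 (S = 1256*(1/2682) + 4411*(-1/413) = 628/1341 - 4411/413 = -5655787/553833 ≈ -10.212)
1/(o(18, -41) + S) = 1/((-61/2 + 18) - 5655787/553833) = 1/(-25/2 - 5655787/553833) = 1/(-25157399/1107666) = -1107666/25157399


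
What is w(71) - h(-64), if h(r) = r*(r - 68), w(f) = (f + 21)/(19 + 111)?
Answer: -549074/65 ≈ -8447.3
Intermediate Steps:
w(f) = 21/130 + f/130 (w(f) = (21 + f)/130 = (21 + f)*(1/130) = 21/130 + f/130)
h(r) = r*(-68 + r)
w(71) - h(-64) = (21/130 + (1/130)*71) - (-64)*(-68 - 64) = (21/130 + 71/130) - (-64)*(-132) = 46/65 - 1*8448 = 46/65 - 8448 = -549074/65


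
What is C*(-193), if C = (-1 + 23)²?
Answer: -93412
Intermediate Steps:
C = 484 (C = 22² = 484)
C*(-193) = 484*(-193) = -93412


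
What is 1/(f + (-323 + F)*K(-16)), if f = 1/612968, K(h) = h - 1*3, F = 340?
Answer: -612968/197988663 ≈ -0.0030960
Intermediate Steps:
K(h) = -3 + h (K(h) = h - 3 = -3 + h)
f = 1/612968 ≈ 1.6314e-6
1/(f + (-323 + F)*K(-16)) = 1/(1/612968 + (-323 + 340)*(-3 - 16)) = 1/(1/612968 + 17*(-19)) = 1/(1/612968 - 323) = 1/(-197988663/612968) = -612968/197988663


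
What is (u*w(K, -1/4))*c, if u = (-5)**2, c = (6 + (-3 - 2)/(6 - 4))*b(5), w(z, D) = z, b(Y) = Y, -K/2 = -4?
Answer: 3500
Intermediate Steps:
K = 8 (K = -2*(-4) = 8)
c = 35/2 (c = (6 + (-3 - 2)/(6 - 4))*5 = (6 - 5/2)*5 = (7/2)*5 = 35/2 ≈ 17.500)
u = 25
(u*w(K, -1/4))*c = (25*8)*(35/2) = 200*(35/2) = 3500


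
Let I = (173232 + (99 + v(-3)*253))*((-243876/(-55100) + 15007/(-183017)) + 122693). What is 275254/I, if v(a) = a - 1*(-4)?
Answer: 18261358477775/1413006946521475464 ≈ 1.2924e-5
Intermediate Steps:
v(a) = 4 + a (v(a) = a + 4 = 4 + a)
I = 2826013893042950928/132687325 (I = (173232 + (99 + (4 - 3)*253))*((-243876/(-55100) + 15007/(-183017)) + 122693) = (173232 + (99 + 1*253))*((-243876*(-1/55100) + 15007*(-1/183017)) + 122693) = (173232 + (99 + 253))*((60969/13775 - 15007/183017) + 122693) = (173232 + 352)*(10951642048/2521059175 + 122693) = 173584*(309327265000323/2521059175) = 2826013893042950928/132687325 ≈ 2.1298e+10)
275254/I = 275254/(2826013893042950928/132687325) = 275254*(132687325/2826013893042950928) = 18261358477775/1413006946521475464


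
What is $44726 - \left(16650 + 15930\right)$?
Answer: $12146$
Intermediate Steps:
$44726 - \left(16650 + 15930\right) = 44726 - 32580 = 12146$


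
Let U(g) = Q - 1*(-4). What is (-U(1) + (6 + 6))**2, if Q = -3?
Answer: 121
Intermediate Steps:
U(g) = 1 (U(g) = -3 - 1*(-4) = -3 + 4 = 1)
(-U(1) + (6 + 6))**2 = (-1*1 + (6 + 6))**2 = (-1 + 12)**2 = 11**2 = 121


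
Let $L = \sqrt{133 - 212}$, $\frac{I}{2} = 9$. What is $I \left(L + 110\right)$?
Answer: $1980 + 18 i \sqrt{79} \approx 1980.0 + 159.99 i$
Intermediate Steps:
$I = 18$ ($I = 2 \cdot 9 = 18$)
$L = i \sqrt{79}$ ($L = \sqrt{-79} = i \sqrt{79} \approx 8.8882 i$)
$I \left(L + 110\right) = 18 \left(i \sqrt{79} + 110\right) = 18 \left(110 + i \sqrt{79}\right) = 1980 + 18 i \sqrt{79}$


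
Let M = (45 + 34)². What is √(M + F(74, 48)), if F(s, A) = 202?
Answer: √6443 ≈ 80.268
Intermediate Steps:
M = 6241 (M = 79² = 6241)
√(M + F(74, 48)) = √(6241 + 202) = √6443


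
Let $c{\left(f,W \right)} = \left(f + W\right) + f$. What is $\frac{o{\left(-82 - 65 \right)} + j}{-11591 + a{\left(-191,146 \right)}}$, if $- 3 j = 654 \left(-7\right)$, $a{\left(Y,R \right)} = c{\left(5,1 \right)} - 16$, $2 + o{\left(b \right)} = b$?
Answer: $- \frac{1377}{11596} \approx -0.11875$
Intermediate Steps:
$c{\left(f,W \right)} = W + 2 f$ ($c{\left(f,W \right)} = \left(W + f\right) + f = W + 2 f$)
$o{\left(b \right)} = -2 + b$
$a{\left(Y,R \right)} = -5$ ($a{\left(Y,R \right)} = \left(1 + 2 \cdot 5\right) - 16 = \left(1 + 10\right) - 16 = 11 - 16 = -5$)
$j = 1526$ ($j = - \frac{654 \left(-7\right)}{3} = \left(- \frac{1}{3}\right) \left(-4578\right) = 1526$)
$\frac{o{\left(-82 - 65 \right)} + j}{-11591 + a{\left(-191,146 \right)}} = \frac{\left(-2 - 147\right) + 1526}{-11591 - 5} = \frac{\left(-2 - 147\right) + 1526}{-11596} = \left(\left(-2 - 147\right) + 1526\right) \left(- \frac{1}{11596}\right) = \left(-149 + 1526\right) \left(- \frac{1}{11596}\right) = 1377 \left(- \frac{1}{11596}\right) = - \frac{1377}{11596}$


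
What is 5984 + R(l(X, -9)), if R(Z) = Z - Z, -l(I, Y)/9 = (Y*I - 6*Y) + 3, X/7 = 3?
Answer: 5984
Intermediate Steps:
X = 21 (X = 7*3 = 21)
l(I, Y) = -27 + 54*Y - 9*I*Y (l(I, Y) = -9*((Y*I - 6*Y) + 3) = -9*((I*Y - 6*Y) + 3) = -9*((-6*Y + I*Y) + 3) = -9*(3 - 6*Y + I*Y) = -27 + 54*Y - 9*I*Y)
R(Z) = 0
5984 + R(l(X, -9)) = 5984 + 0 = 5984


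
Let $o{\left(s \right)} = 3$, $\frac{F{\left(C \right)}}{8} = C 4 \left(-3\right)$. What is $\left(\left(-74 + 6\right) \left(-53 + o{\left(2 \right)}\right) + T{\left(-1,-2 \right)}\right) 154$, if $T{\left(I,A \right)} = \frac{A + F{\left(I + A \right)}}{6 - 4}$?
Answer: $545622$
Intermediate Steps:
$F{\left(C \right)} = - 96 C$ ($F{\left(C \right)} = 8 C 4 \left(-3\right) = 8 \cdot 4 C \left(-3\right) = 8 \left(- 12 C\right) = - 96 C$)
$T{\left(I,A \right)} = - 48 I - \frac{95 A}{2}$ ($T{\left(I,A \right)} = \frac{A - 96 \left(I + A\right)}{6 - 4} = \frac{A - 96 \left(A + I\right)}{2} = \left(A - \left(96 A + 96 I\right)\right) \frac{1}{2} = \left(- 96 I - 95 A\right) \frac{1}{2} = - 48 I - \frac{95 A}{2}$)
$\left(\left(-74 + 6\right) \left(-53 + o{\left(2 \right)}\right) + T{\left(-1,-2 \right)}\right) 154 = \left(\left(-74 + 6\right) \left(-53 + 3\right) - -143\right) 154 = \left(\left(-68\right) \left(-50\right) + \left(48 + 95\right)\right) 154 = \left(3400 + 143\right) 154 = 3543 \cdot 154 = 545622$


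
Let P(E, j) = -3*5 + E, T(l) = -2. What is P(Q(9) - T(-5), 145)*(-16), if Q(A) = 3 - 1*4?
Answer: 224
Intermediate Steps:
Q(A) = -1 (Q(A) = 3 - 4 = -1)
P(E, j) = -15 + E
P(Q(9) - T(-5), 145)*(-16) = (-15 + (-1 - 1*(-2)))*(-16) = (-15 + (-1 + 2))*(-16) = (-15 + 1)*(-16) = -14*(-16) = 224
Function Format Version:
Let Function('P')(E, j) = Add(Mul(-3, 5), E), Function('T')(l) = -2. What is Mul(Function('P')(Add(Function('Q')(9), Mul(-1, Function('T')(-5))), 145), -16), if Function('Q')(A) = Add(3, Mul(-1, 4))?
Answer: 224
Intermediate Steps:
Function('Q')(A) = -1 (Function('Q')(A) = Add(3, -4) = -1)
Function('P')(E, j) = Add(-15, E)
Mul(Function('P')(Add(Function('Q')(9), Mul(-1, Function('T')(-5))), 145), -16) = Mul(Add(-15, Add(-1, Mul(-1, -2))), -16) = Mul(Add(-15, Add(-1, 2)), -16) = Mul(Add(-15, 1), -16) = Mul(-14, -16) = 224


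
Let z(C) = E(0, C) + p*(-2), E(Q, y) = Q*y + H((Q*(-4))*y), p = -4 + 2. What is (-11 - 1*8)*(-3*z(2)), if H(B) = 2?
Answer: 342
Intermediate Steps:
p = -2
E(Q, y) = 2 + Q*y (E(Q, y) = Q*y + 2 = 2 + Q*y)
z(C) = 6 (z(C) = (2 + 0*C) - 2*(-2) = (2 + 0) + 4 = 2 + 4 = 6)
(-11 - 1*8)*(-3*z(2)) = (-11 - 1*8)*(-3*6) = (-11 - 8)*(-18) = -19*(-18) = 342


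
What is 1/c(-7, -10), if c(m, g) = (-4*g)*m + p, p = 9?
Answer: -1/271 ≈ -0.0036900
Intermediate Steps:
c(m, g) = 9 - 4*g*m (c(m, g) = (-4*g)*m + 9 = -4*g*m + 9 = 9 - 4*g*m)
1/c(-7, -10) = 1/(9 - 4*(-10)*(-7)) = 1/(9 - 280) = 1/(-271) = -1/271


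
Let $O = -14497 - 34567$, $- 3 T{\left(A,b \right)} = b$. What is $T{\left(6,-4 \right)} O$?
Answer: $- \frac{196256}{3} \approx -65419.0$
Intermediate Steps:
$T{\left(A,b \right)} = - \frac{b}{3}$
$O = -49064$ ($O = -14497 - 34567 = -49064$)
$T{\left(6,-4 \right)} O = \left(- \frac{1}{3}\right) \left(-4\right) \left(-49064\right) = \frac{4}{3} \left(-49064\right) = - \frac{196256}{3}$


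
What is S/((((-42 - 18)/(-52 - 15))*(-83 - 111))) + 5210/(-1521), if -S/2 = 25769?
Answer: 865239761/2950740 ≈ 293.23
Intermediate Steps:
S = -51538 (S = -2*25769 = -51538)
S/((((-42 - 18)/(-52 - 15))*(-83 - 111))) + 5210/(-1521) = -51538*(-52 - 15)/((-83 - 111)*(-42 - 18)) + 5210/(-1521) = -51538/(-60/(-67)*(-194)) + 5210*(-1/1521) = -51538/(-60*(-1/67)*(-194)) - 5210/1521 = -51538/((60/67)*(-194)) - 5210/1521 = -51538/(-11640/67) - 5210/1521 = -51538*(-67/11640) - 5210/1521 = 1726523/5820 - 5210/1521 = 865239761/2950740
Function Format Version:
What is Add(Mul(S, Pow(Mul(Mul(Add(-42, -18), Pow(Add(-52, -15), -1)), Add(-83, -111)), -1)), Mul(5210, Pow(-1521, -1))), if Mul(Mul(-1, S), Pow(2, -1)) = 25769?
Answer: Rational(865239761, 2950740) ≈ 293.23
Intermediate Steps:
S = -51538 (S = Mul(-2, 25769) = -51538)
Add(Mul(S, Pow(Mul(Mul(Add(-42, -18), Pow(Add(-52, -15), -1)), Add(-83, -111)), -1)), Mul(5210, Pow(-1521, -1))) = Add(Mul(-51538, Pow(Mul(Mul(Add(-42, -18), Pow(Add(-52, -15), -1)), Add(-83, -111)), -1)), Mul(5210, Pow(-1521, -1))) = Add(Mul(-51538, Pow(Mul(Mul(-60, Pow(-67, -1)), -194), -1)), Mul(5210, Rational(-1, 1521))) = Add(Mul(-51538, Pow(Mul(Mul(-60, Rational(-1, 67)), -194), -1)), Rational(-5210, 1521)) = Add(Mul(-51538, Pow(Mul(Rational(60, 67), -194), -1)), Rational(-5210, 1521)) = Add(Mul(-51538, Pow(Rational(-11640, 67), -1)), Rational(-5210, 1521)) = Add(Mul(-51538, Rational(-67, 11640)), Rational(-5210, 1521)) = Add(Rational(1726523, 5820), Rational(-5210, 1521)) = Rational(865239761, 2950740)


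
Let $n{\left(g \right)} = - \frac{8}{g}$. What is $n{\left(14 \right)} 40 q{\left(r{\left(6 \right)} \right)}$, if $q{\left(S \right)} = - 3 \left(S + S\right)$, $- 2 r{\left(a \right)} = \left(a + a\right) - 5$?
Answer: $-480$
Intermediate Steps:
$r{\left(a \right)} = \frac{5}{2} - a$ ($r{\left(a \right)} = - \frac{\left(a + a\right) - 5}{2} = - \frac{2 a - 5}{2} = - \frac{-5 + 2 a}{2} = \frac{5}{2} - a$)
$q{\left(S \right)} = - 6 S$ ($q{\left(S \right)} = - 3 \cdot 2 S = - 6 S$)
$n{\left(14 \right)} 40 q{\left(r{\left(6 \right)} \right)} = - \frac{8}{14} \cdot 40 \left(- 6 \left(\frac{5}{2} - 6\right)\right) = \left(-8\right) \frac{1}{14} \cdot 40 \left(- 6 \left(\frac{5}{2} - 6\right)\right) = \left(- \frac{4}{7}\right) 40 \left(\left(-6\right) \left(- \frac{7}{2}\right)\right) = \left(- \frac{160}{7}\right) 21 = -480$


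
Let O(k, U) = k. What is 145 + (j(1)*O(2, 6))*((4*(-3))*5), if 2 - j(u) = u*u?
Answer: 25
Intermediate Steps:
j(u) = 2 - u² (j(u) = 2 - u*u = 2 - u²)
145 + (j(1)*O(2, 6))*((4*(-3))*5) = 145 + ((2 - 1*1²)*2)*((4*(-3))*5) = 145 + ((2 - 1*1)*2)*(-12*5) = 145 + ((2 - 1)*2)*(-60) = 145 + (1*2)*(-60) = 145 + 2*(-60) = 145 - 120 = 25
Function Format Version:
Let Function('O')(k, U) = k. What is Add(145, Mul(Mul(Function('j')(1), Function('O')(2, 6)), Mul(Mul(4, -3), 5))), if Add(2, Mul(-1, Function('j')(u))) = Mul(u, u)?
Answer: 25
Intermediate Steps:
Function('j')(u) = Add(2, Mul(-1, Pow(u, 2))) (Function('j')(u) = Add(2, Mul(-1, Mul(u, u))) = Add(2, Mul(-1, Pow(u, 2))))
Add(145, Mul(Mul(Function('j')(1), Function('O')(2, 6)), Mul(Mul(4, -3), 5))) = Add(145, Mul(Mul(Add(2, Mul(-1, Pow(1, 2))), 2), Mul(Mul(4, -3), 5))) = Add(145, Mul(Mul(Add(2, Mul(-1, 1)), 2), Mul(-12, 5))) = Add(145, Mul(Mul(Add(2, -1), 2), -60)) = Add(145, Mul(Mul(1, 2), -60)) = Add(145, Mul(2, -60)) = Add(145, -120) = 25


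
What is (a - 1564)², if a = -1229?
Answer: 7800849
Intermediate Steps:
(a - 1564)² = (-1229 - 1564)² = (-2793)² = 7800849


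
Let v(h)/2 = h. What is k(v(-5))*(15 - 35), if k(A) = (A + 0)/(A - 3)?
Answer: -200/13 ≈ -15.385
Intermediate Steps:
v(h) = 2*h
k(A) = A/(-3 + A)
k(v(-5))*(15 - 35) = ((2*(-5))/(-3 + 2*(-5)))*(15 - 35) = -10/(-3 - 10)*(-20) = -10/(-13)*(-20) = -10*(-1/13)*(-20) = (10/13)*(-20) = -200/13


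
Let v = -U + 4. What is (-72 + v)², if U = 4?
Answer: 5184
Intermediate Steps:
v = 0 (v = -1*4 + 4 = -4 + 4 = 0)
(-72 + v)² = (-72 + 0)² = (-72)² = 5184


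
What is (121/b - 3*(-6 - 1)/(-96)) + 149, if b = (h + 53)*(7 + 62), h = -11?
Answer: 6900625/46368 ≈ 148.82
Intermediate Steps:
b = 2898 (b = (-11 + 53)*(7 + 62) = 42*69 = 2898)
(121/b - 3*(-6 - 1)/(-96)) + 149 = (121/2898 - 3*(-6 - 1)/(-96)) + 149 = (121*(1/2898) - 3*(-7)*(-1/96)) + 149 = (121/2898 + 21*(-1/96)) + 149 = (121/2898 - 7/32) + 149 = -8207/46368 + 149 = 6900625/46368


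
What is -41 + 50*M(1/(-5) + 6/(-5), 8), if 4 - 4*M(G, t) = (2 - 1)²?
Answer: -7/2 ≈ -3.5000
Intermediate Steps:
M(G, t) = ¾ (M(G, t) = 1 - (2 - 1)²/4 = 1 - ¼*1² = 1 - ¼*1 = 1 - ¼ = ¾)
-41 + 50*M(1/(-5) + 6/(-5), 8) = -41 + 50*(¾) = -41 + 75/2 = -7/2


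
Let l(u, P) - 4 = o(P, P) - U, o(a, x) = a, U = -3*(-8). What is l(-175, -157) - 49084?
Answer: -49261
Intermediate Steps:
U = 24
l(u, P) = -20 + P (l(u, P) = 4 + (P - 1*24) = 4 + (P - 24) = 4 + (-24 + P) = -20 + P)
l(-175, -157) - 49084 = (-20 - 157) - 49084 = -177 - 49084 = -49261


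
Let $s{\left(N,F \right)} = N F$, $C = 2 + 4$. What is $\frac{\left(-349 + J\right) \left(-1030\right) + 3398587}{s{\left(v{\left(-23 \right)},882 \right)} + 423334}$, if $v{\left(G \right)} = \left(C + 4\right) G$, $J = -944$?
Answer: $\frac{4730377}{220474} \approx 21.455$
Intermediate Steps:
$C = 6$
$v{\left(G \right)} = 10 G$ ($v{\left(G \right)} = \left(6 + 4\right) G = 10 G$)
$s{\left(N,F \right)} = F N$
$\frac{\left(-349 + J\right) \left(-1030\right) + 3398587}{s{\left(v{\left(-23 \right)},882 \right)} + 423334} = \frac{\left(-349 - 944\right) \left(-1030\right) + 3398587}{882 \cdot 10 \left(-23\right) + 423334} = \frac{\left(-1293\right) \left(-1030\right) + 3398587}{882 \left(-230\right) + 423334} = \frac{1331790 + 3398587}{-202860 + 423334} = \frac{4730377}{220474}$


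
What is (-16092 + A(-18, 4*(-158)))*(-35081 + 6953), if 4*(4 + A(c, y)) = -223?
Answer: 454316424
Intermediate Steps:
A(c, y) = -239/4 (A(c, y) = -4 + (¼)*(-223) = -4 - 223/4 = -239/4)
(-16092 + A(-18, 4*(-158)))*(-35081 + 6953) = (-16092 - 239/4)*(-35081 + 6953) = -64607/4*(-28128) = 454316424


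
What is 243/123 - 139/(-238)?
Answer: 24977/9758 ≈ 2.5596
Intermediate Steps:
243/123 - 139/(-238) = 243*(1/123) - 139*(-1/238) = 81/41 + 139/238 = 24977/9758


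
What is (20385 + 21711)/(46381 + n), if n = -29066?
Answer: 42096/17315 ≈ 2.4312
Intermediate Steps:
(20385 + 21711)/(46381 + n) = (20385 + 21711)/(46381 - 29066) = 42096/17315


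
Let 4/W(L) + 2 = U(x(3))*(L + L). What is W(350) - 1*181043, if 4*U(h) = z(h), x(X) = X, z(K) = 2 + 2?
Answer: -63184005/349 ≈ -1.8104e+5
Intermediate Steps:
z(K) = 4
U(h) = 1 (U(h) = (¼)*4 = 1)
W(L) = 4/(-2 + 2*L) (W(L) = 4/(-2 + 1*(L + L)) = 4/(-2 + 1*(2*L)) = 4/(-2 + 2*L))
W(350) - 1*181043 = 2/(-1 + 350) - 1*181043 = 2/349 - 181043 = -63184005/349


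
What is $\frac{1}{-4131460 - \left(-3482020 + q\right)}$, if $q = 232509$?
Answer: $- \frac{1}{881949} \approx -1.1339 \cdot 10^{-6}$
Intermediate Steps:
$\frac{1}{-4131460 - \left(-3482020 + q\right)} = \frac{1}{-4131460 + \left(\left(1795518 - -1686502\right) - 232509\right)} = \frac{1}{-4131460 + \left(\left(1795518 + 1686502\right) - 232509\right)} = \frac{1}{-4131460 + \left(3482020 - 232509\right)} = \frac{1}{-4131460 + 3249511} = \frac{1}{-881949} = - \frac{1}{881949}$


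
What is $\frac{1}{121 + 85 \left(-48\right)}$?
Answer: $- \frac{1}{3959} \approx -0.00025259$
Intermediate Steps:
$\frac{1}{121 + 85 \left(-48\right)} = \frac{1}{121 - 4080} = \frac{1}{-3959} = - \frac{1}{3959}$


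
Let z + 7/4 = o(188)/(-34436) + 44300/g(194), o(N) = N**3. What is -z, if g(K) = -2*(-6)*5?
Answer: -56160935/103308 ≈ -543.63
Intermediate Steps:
g(K) = 60 (g(K) = 12*5 = 60)
z = 56160935/103308 (z = -7/4 + (188**3/(-34436) + 44300/60) = -7/4 + (6644672*(-1/34436) + 44300*(1/60)) = -7/4 + (-1661168/8609 + 2215/3) = -7/4 + 14085431/25827 = 56160935/103308 ≈ 543.63)
-z = -1*56160935/103308 = -56160935/103308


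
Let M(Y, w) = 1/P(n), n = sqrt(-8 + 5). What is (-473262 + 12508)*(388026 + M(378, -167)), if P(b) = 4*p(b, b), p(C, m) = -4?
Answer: -1430276022455/8 ≈ -1.7878e+11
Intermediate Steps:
n = I*sqrt(3) (n = sqrt(-3) = I*sqrt(3) ≈ 1.732*I)
P(b) = -16 (P(b) = 4*(-4) = -16)
M(Y, w) = -1/16 (M(Y, w) = 1/(-16) = -1/16)
(-473262 + 12508)*(388026 + M(378, -167)) = (-473262 + 12508)*(388026 - 1/16) = -460754*6208415/16 = -1430276022455/8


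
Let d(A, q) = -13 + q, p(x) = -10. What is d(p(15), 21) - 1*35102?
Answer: -35094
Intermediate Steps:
d(p(15), 21) - 1*35102 = (-13 + 21) - 1*35102 = 8 - 35102 = -35094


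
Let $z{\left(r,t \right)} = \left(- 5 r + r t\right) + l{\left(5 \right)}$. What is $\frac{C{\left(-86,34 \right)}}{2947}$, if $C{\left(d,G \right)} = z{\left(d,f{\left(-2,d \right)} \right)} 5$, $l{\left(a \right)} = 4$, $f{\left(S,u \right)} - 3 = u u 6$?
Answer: $- \frac{19080800}{2947} \approx -6474.6$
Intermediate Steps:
$f{\left(S,u \right)} = 3 + 6 u^{2}$ ($f{\left(S,u \right)} = 3 + u u 6 = 3 + u^{2} \cdot 6 = 3 + 6 u^{2}$)
$z{\left(r,t \right)} = 4 - 5 r + r t$ ($z{\left(r,t \right)} = \left(- 5 r + r t\right) + 4 = 4 - 5 r + r t$)
$C{\left(d,G \right)} = 20 - 25 d + 5 d \left(3 + 6 d^{2}\right)$ ($C{\left(d,G \right)} = \left(4 - 5 d + d \left(3 + 6 d^{2}\right)\right) 5 = 20 - 25 d + 5 d \left(3 + 6 d^{2}\right)$)
$\frac{C{\left(-86,34 \right)}}{2947} = \frac{20 - -860 + 30 \left(-86\right)^{3}}{2947} = \left(20 + 860 + 30 \left(-636056\right)\right) \frac{1}{2947} = \left(20 + 860 - 19081680\right) \frac{1}{2947} = \left(-19080800\right) \frac{1}{2947} = - \frac{19080800}{2947}$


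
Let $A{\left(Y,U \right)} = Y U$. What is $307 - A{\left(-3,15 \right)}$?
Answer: $352$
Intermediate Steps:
$A{\left(Y,U \right)} = U Y$
$307 - A{\left(-3,15 \right)} = 307 - 15 \left(-3\right) = 307 - -45 = 307 + 45 = 352$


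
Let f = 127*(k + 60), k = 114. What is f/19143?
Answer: 7366/6381 ≈ 1.1544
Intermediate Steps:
f = 22098 (f = 127*(114 + 60) = 127*174 = 22098)
f/19143 = 22098/19143 = 22098*(1/19143) = 7366/6381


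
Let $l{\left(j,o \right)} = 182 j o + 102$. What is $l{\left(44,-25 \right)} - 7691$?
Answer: $-207789$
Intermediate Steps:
$l{\left(j,o \right)} = 102 + 182 j o$ ($l{\left(j,o \right)} = 182 j o + 102 = 102 + 182 j o$)
$l{\left(44,-25 \right)} - 7691 = \left(102 + 182 \cdot 44 \left(-25\right)\right) - 7691 = \left(102 - 200200\right) - 7691 = -200098 - 7691 = -207789$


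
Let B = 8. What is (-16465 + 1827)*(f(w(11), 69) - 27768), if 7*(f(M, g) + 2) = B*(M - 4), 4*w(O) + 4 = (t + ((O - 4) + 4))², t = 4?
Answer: 2839479240/7 ≈ 4.0564e+8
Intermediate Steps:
w(O) = -1 + (4 + O)²/4 (w(O) = -1 + (4 + ((O - 4) + 4))²/4 = -1 + (4 + ((-4 + O) + 4))²/4 = -1 + (4 + O)²/4)
f(M, g) = -46/7 + 8*M/7 (f(M, g) = -2 + (8*(M - 4))/7 = -2 + (8*(-4 + M))/7 = -2 + (-32 + 8*M)/7 = -2 + (-32/7 + 8*M/7) = -46/7 + 8*M/7)
(-16465 + 1827)*(f(w(11), 69) - 27768) = (-16465 + 1827)*((-46/7 + 8*(-1 + (4 + 11)²/4)/7) - 27768) = -14638*((-46/7 + 8*(-1 + (¼)*15²)/7) - 27768) = -14638*((-46/7 + 8*(-1 + (¼)*225)/7) - 27768) = -14638*((-46/7 + 8*(-1 + 225/4)/7) - 27768) = -14638*((-46/7 + (8/7)*(221/4)) - 27768) = -14638*((-46/7 + 442/7) - 27768) = -14638*(396/7 - 27768) = -14638*(-193980/7) = 2839479240/7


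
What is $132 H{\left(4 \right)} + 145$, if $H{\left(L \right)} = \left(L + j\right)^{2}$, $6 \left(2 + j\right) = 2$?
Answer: $\frac{2591}{3} \approx 863.67$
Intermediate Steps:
$j = - \frac{5}{3}$ ($j = -2 + \frac{1}{6} \cdot 2 = -2 + \frac{1}{3} = - \frac{5}{3} \approx -1.6667$)
$H{\left(L \right)} = \left(- \frac{5}{3} + L\right)^{2}$ ($H{\left(L \right)} = \left(L - \frac{5}{3}\right)^{2} = \left(- \frac{5}{3} + L\right)^{2}$)
$132 H{\left(4 \right)} + 145 = 132 \frac{\left(-5 + 3 \cdot 4\right)^{2}}{9} + 145 = 132 \frac{\left(-5 + 12\right)^{2}}{9} + 145 = 132 \frac{7^{2}}{9} + 145 = 132 \cdot \frac{1}{9} \cdot 49 + 145 = 132 \cdot \frac{49}{9} + 145 = \frac{2156}{3} + 145 = \frac{2591}{3}$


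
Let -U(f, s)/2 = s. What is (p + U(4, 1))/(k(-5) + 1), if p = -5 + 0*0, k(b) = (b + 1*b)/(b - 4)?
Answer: -63/19 ≈ -3.3158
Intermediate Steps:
U(f, s) = -2*s
k(b) = 2*b/(-4 + b) (k(b) = (b + b)/(-4 + b) = (2*b)/(-4 + b) = 2*b/(-4 + b))
p = -5 (p = -5 + 0 = -5)
(p + U(4, 1))/(k(-5) + 1) = (-5 - 2*1)/(2*(-5)/(-4 - 5) + 1) = (-5 - 2)/(2*(-5)/(-9) + 1) = -7/(2*(-5)*(-1/9) + 1) = -7/(10/9 + 1) = -7/19/9 = -7*9/19 = -63/19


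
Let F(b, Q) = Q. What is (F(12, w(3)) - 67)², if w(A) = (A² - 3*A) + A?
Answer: 4096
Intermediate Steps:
w(A) = A² - 2*A
(F(12, w(3)) - 67)² = (3*(-2 + 3) - 67)² = (3*1 - 67)² = (3 - 67)² = (-64)² = 4096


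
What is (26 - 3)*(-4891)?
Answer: -112493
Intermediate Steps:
(26 - 3)*(-4891) = 23*(-4891) = -112493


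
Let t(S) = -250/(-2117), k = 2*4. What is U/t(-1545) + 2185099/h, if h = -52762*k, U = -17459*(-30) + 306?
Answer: 234150917581441/52762000 ≈ 4.4379e+6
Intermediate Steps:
k = 8
t(S) = 250/2117 (t(S) = -250*(-1/2117) = 250/2117)
U = 524076 (U = -1027*(-510) + 306 = 523770 + 306 = 524076)
h = -422096 (h = -52762*8 = -422096)
U/t(-1545) + 2185099/h = 524076/(250/2117) + 2185099/(-422096) = 524076*(2117/250) + 2185099*(-1/422096) = 554734446/125 - 2185099/422096 = 234150917581441/52762000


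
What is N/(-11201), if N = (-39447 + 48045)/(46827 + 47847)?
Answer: -1433/176740579 ≈ -8.1079e-6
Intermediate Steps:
N = 1433/15779 (N = 8598/94674 = 8598*(1/94674) = 1433/15779 ≈ 0.090817)
N/(-11201) = (1433/15779)/(-11201) = (1433/15779)*(-1/11201) = -1433/176740579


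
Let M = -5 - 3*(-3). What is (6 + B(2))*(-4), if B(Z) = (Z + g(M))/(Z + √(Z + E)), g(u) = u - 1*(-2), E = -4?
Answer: 8*(-3*√2 + 10*I)/(√2 - 2*I) ≈ -34.667 + 7.5425*I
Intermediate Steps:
M = 4 (M = -5 + 9 = 4)
g(u) = 2 + u (g(u) = u + 2 = 2 + u)
B(Z) = (6 + Z)/(Z + √(-4 + Z)) (B(Z) = (Z + (2 + 4))/(Z + √(Z - 4)) = (Z + 6)/(Z + √(-4 + Z)) = (6 + Z)/(Z + √(-4 + Z)))
(6 + B(2))*(-4) = (6 + (6 + 2)/(2 + √(-4 + 2)))*(-4) = (6 + 8/(2 + √(-2)))*(-4) = (6 + 8/(2 + I*√2))*(-4) = -24 - 32/(2 + I*√2)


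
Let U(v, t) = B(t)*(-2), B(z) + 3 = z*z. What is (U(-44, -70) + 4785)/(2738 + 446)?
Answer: -5009/3184 ≈ -1.5732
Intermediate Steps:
B(z) = -3 + z**2 (B(z) = -3 + z*z = -3 + z**2)
U(v, t) = 6 - 2*t**2 (U(v, t) = (-3 + t**2)*(-2) = 6 - 2*t**2)
(U(-44, -70) + 4785)/(2738 + 446) = ((6 - 2*(-70)**2) + 4785)/(2738 + 446) = ((6 - 2*4900) + 4785)/3184 = ((6 - 9800) + 4785)*(1/3184) = (-9794 + 4785)*(1/3184) = -5009*1/3184 = -5009/3184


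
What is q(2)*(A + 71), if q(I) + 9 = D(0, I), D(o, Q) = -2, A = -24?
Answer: -517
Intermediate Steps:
q(I) = -11 (q(I) = -9 - 2 = -11)
q(2)*(A + 71) = -11*(-24 + 71) = -11*47 = -517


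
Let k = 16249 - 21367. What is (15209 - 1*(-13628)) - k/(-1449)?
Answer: 13926565/483 ≈ 28833.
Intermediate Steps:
k = -5118
(15209 - 1*(-13628)) - k/(-1449) = (15209 - 1*(-13628)) - (-5118)/(-1449) = (15209 + 13628) - (-5118)*(-1)/1449 = 28837 - 1*1706/483 = 28837 - 1706/483 = 13926565/483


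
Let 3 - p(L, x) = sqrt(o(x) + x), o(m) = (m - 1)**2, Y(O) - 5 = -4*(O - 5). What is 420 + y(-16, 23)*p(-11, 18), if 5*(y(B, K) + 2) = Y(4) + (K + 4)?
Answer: 2178/5 - 26*sqrt(307)/5 ≈ 344.49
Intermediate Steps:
Y(O) = 25 - 4*O (Y(O) = 5 - 4*(O - 5) = 5 - 4*(-5 + O) = 5 + (20 - 4*O) = 25 - 4*O)
o(m) = (-1 + m)**2
y(B, K) = 3/5 + K/5 (y(B, K) = -2 + ((25 - 4*4) + (K + 4))/5 = -2 + ((25 - 16) + (4 + K))/5 = -2 + (9 + (4 + K))/5 = -2 + (13 + K)/5 = -2 + (13/5 + K/5) = 3/5 + K/5)
p(L, x) = 3 - sqrt(x + (-1 + x)**2) (p(L, x) = 3 - sqrt((-1 + x)**2 + x) = 3 - sqrt(x + (-1 + x)**2))
420 + y(-16, 23)*p(-11, 18) = 420 + (3/5 + (1/5)*23)*(3 - sqrt(18 + (-1 + 18)**2)) = 420 + (3/5 + 23/5)*(3 - sqrt(18 + 17**2)) = 420 + 26*(3 - sqrt(18 + 289))/5 = 420 + 26*(3 - sqrt(307))/5 = 420 + (78/5 - 26*sqrt(307)/5) = 2178/5 - 26*sqrt(307)/5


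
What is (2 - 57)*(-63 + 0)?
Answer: 3465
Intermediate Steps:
(2 - 57)*(-63 + 0) = -55*(-63) = 3465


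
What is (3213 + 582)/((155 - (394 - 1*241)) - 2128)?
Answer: -3795/2126 ≈ -1.7850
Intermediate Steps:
(3213 + 582)/((155 - (394 - 1*241)) - 2128) = 3795/((155 - (394 - 241)) - 2128) = 3795/((155 - 1*153) - 2128) = 3795/((155 - 153) - 2128) = 3795/(2 - 2128) = 3795/(-2126) = 3795*(-1/2126) = -3795/2126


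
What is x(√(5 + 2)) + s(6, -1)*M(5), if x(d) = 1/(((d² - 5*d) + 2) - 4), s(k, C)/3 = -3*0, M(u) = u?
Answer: -1/30 - √7/30 ≈ -0.12153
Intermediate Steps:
s(k, C) = 0 (s(k, C) = 3*(-3*0) = 3*0 = 0)
x(d) = 1/(-2 + d² - 5*d) (x(d) = 1/((2 + d² - 5*d) - 4) = 1/(-2 + d² - 5*d))
x(√(5 + 2)) + s(6, -1)*M(5) = 1/(-2 + (√(5 + 2))² - 5*√(5 + 2)) + 0*5 = 1/(-2 + (√7)² - 5*√7) + 0 = 1/(-2 + 7 - 5*√7) + 0 = 1/(5 - 5*√7) + 0 = 1/(5 - 5*√7)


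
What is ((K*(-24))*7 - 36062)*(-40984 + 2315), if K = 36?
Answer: 1628351590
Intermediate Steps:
((K*(-24))*7 - 36062)*(-40984 + 2315) = ((36*(-24))*7 - 36062)*(-40984 + 2315) = (-864*7 - 36062)*(-38669) = (-6048 - 36062)*(-38669) = -42110*(-38669) = 1628351590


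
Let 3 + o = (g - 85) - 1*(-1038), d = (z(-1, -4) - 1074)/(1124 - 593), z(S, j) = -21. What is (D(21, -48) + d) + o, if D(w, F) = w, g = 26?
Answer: 176104/177 ≈ 994.94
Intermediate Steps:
d = -365/177 (d = (-21 - 1074)/(1124 - 593) = -1095/531 = -1095*1/531 = -365/177 ≈ -2.0621)
o = 976 (o = -3 + ((26 - 85) - 1*(-1038)) = -3 + (-59 + 1038) = -3 + 979 = 976)
(D(21, -48) + d) + o = (21 - 365/177) + 976 = 3352/177 + 976 = 176104/177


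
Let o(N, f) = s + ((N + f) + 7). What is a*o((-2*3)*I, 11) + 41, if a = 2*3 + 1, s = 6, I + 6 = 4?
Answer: 293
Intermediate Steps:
I = -2 (I = -6 + 4 = -2)
a = 7 (a = 6 + 1 = 7)
o(N, f) = 13 + N + f (o(N, f) = 6 + ((N + f) + 7) = 6 + (7 + N + f) = 13 + N + f)
a*o((-2*3)*I, 11) + 41 = 7*(13 - 2*3*(-2) + 11) + 41 = 7*(13 - 6*(-2) + 11) + 41 = 7*(13 + 12 + 11) + 41 = 7*36 + 41 = 252 + 41 = 293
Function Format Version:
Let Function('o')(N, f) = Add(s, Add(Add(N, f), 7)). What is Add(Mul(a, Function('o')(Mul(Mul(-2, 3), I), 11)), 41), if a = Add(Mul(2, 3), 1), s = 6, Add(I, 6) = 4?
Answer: 293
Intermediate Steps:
I = -2 (I = Add(-6, 4) = -2)
a = 7 (a = Add(6, 1) = 7)
Function('o')(N, f) = Add(13, N, f) (Function('o')(N, f) = Add(6, Add(Add(N, f), 7)) = Add(6, Add(7, N, f)) = Add(13, N, f))
Add(Mul(a, Function('o')(Mul(Mul(-2, 3), I), 11)), 41) = Add(Mul(7, Add(13, Mul(Mul(-2, 3), -2), 11)), 41) = Add(Mul(7, Add(13, Mul(-6, -2), 11)), 41) = Add(Mul(7, Add(13, 12, 11)), 41) = Add(Mul(7, 36), 41) = Add(252, 41) = 293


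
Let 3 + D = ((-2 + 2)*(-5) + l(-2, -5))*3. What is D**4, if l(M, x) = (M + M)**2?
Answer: 4100625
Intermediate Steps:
l(M, x) = 4*M**2 (l(M, x) = (2*M)**2 = 4*M**2)
D = 45 (D = -3 + ((-2 + 2)*(-5) + 4*(-2)**2)*3 = -3 + (0*(-5) + 4*4)*3 = -3 + (0 + 16)*3 = -3 + 16*3 = -3 + 48 = 45)
D**4 = 45**4 = 4100625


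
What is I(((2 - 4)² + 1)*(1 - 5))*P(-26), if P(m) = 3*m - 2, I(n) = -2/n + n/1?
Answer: 1592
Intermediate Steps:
I(n) = n - 2/n (I(n) = -2/n + n*1 = -2/n + n = n - 2/n)
P(m) = -2 + 3*m
I(((2 - 4)² + 1)*(1 - 5))*P(-26) = (((2 - 4)² + 1)*(1 - 5) - 2*1/((1 - 5)*((2 - 4)² + 1)))*(-2 + 3*(-26)) = (((-2)² + 1)*(-4) - 2*(-1/(4*((-2)² + 1))))*(-2 - 78) = ((4 + 1)*(-4) - 2*(-1/(4*(4 + 1))))*(-80) = (5*(-4) - 2/(5*(-4)))*(-80) = (-20 - 2/(-20))*(-80) = (-20 - 2*(-1/20))*(-80) = (-20 + ⅒)*(-80) = -199/10*(-80) = 1592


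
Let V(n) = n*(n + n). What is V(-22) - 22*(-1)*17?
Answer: 1342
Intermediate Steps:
V(n) = 2*n² (V(n) = n*(2*n) = 2*n²)
V(-22) - 22*(-1)*17 = 2*(-22)² - 22*(-1)*17 = 2*484 - (-22)*17 = 968 - 1*(-374) = 968 + 374 = 1342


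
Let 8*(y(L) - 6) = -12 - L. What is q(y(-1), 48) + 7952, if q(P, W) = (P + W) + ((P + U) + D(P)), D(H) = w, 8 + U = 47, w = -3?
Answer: 32181/4 ≈ 8045.3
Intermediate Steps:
U = 39 (U = -8 + 47 = 39)
D(H) = -3
y(L) = 9/2 - L/8 (y(L) = 6 + (-12 - L)/8 = 6 + (-3/2 - L/8) = 9/2 - L/8)
q(P, W) = 36 + W + 2*P (q(P, W) = (P + W) + ((P + 39) - 3) = (P + W) + ((39 + P) - 3) = (P + W) + (36 + P) = 36 + W + 2*P)
q(y(-1), 48) + 7952 = (36 + 48 + 2*(9/2 - ⅛*(-1))) + 7952 = (36 + 48 + 2*(9/2 + ⅛)) + 7952 = (36 + 48 + 2*(37/8)) + 7952 = (36 + 48 + 37/4) + 7952 = 373/4 + 7952 = 32181/4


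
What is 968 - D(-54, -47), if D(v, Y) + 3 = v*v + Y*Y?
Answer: -4154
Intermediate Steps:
D(v, Y) = -3 + Y² + v² (D(v, Y) = -3 + (v*v + Y*Y) = -3 + (v² + Y²) = -3 + (Y² + v²) = -3 + Y² + v²)
968 - D(-54, -47) = 968 - (-3 + (-47)² + (-54)²) = 968 - (-3 + 2209 + 2916) = 968 - 1*5122 = 968 - 5122 = -4154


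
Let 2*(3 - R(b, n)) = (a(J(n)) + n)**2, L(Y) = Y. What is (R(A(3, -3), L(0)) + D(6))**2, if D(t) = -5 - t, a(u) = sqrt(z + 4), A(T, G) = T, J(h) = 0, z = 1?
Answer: 441/4 ≈ 110.25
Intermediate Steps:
a(u) = sqrt(5) (a(u) = sqrt(1 + 4) = sqrt(5))
R(b, n) = 3 - (n + sqrt(5))**2/2 (R(b, n) = 3 - (sqrt(5) + n)**2/2 = 3 - (n + sqrt(5))**2/2)
(R(A(3, -3), L(0)) + D(6))**2 = ((3 - (0 + sqrt(5))**2/2) + (-5 - 1*6))**2 = ((3 - (sqrt(5))**2/2) + (-5 - 6))**2 = ((3 - 1/2*5) - 11)**2 = ((3 - 5/2) - 11)**2 = (1/2 - 11)**2 = (-21/2)**2 = 441/4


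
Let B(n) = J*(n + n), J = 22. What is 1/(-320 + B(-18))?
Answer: -1/1112 ≈ -0.00089928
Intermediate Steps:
B(n) = 44*n (B(n) = 22*(n + n) = 22*(2*n) = 44*n)
1/(-320 + B(-18)) = 1/(-320 + 44*(-18)) = 1/(-320 - 792) = 1/(-1112) = -1/1112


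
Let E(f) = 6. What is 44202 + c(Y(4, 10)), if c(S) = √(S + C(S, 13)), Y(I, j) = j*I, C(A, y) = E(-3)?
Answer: 44202 + √46 ≈ 44209.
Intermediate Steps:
C(A, y) = 6
Y(I, j) = I*j
c(S) = √(6 + S) (c(S) = √(S + 6) = √(6 + S))
44202 + c(Y(4, 10)) = 44202 + √(6 + 4*10) = 44202 + √(6 + 40) = 44202 + √46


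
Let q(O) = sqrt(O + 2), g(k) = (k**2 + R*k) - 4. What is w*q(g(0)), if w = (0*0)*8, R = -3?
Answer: 0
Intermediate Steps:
g(k) = -4 + k**2 - 3*k (g(k) = (k**2 - 3*k) - 4 = -4 + k**2 - 3*k)
q(O) = sqrt(2 + O)
w = 0 (w = 0*8 = 0)
w*q(g(0)) = 0*sqrt(2 + (-4 + 0**2 - 3*0)) = 0*sqrt(2 + (-4 + 0 + 0)) = 0*sqrt(2 - 4) = 0*sqrt(-2) = 0*(I*sqrt(2)) = 0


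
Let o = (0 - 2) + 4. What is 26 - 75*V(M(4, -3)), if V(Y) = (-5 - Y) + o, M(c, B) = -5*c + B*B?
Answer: -574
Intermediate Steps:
M(c, B) = B**2 - 5*c (M(c, B) = -5*c + B**2 = B**2 - 5*c)
o = 2 (o = -2 + 4 = 2)
V(Y) = -3 - Y (V(Y) = (-5 - Y) + 2 = -3 - Y)
26 - 75*V(M(4, -3)) = 26 - 75*(-3 - ((-3)**2 - 5*4)) = 26 - 75*(-3 - (9 - 20)) = 26 - 75*(-3 - 1*(-11)) = 26 - 75*(-3 + 11) = 26 - 75*8 = 26 - 600 = -574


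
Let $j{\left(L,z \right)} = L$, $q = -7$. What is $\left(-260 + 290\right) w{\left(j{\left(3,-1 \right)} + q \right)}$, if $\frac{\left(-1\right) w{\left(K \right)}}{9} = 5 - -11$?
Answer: $-4320$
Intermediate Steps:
$w{\left(K \right)} = -144$ ($w{\left(K \right)} = - 9 \left(5 - -11\right) = - 9 \left(5 + 11\right) = \left(-9\right) 16 = -144$)
$\left(-260 + 290\right) w{\left(j{\left(3,-1 \right)} + q \right)} = \left(-260 + 290\right) \left(-144\right) = 30 \left(-144\right) = -4320$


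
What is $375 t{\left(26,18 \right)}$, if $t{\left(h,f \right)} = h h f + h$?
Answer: $4572750$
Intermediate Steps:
$t{\left(h,f \right)} = h + f h^{2}$ ($t{\left(h,f \right)} = h^{2} f + h = f h^{2} + h = h + f h^{2}$)
$375 t{\left(26,18 \right)} = 375 \cdot 26 \left(1 + 18 \cdot 26\right) = 375 \cdot 26 \left(1 + 468\right) = 375 \cdot 26 \cdot 469 = 375 \cdot 12194 = 4572750$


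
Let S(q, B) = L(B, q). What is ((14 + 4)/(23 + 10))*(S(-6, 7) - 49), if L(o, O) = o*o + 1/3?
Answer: 2/11 ≈ 0.18182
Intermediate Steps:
L(o, O) = 1/3 + o**2 (L(o, O) = o**2 + 1/3 = 1/3 + o**2)
S(q, B) = 1/3 + B**2
((14 + 4)/(23 + 10))*(S(-6, 7) - 49) = ((14 + 4)/(23 + 10))*((1/3 + 7**2) - 49) = (18/33)*((1/3 + 49) - 49) = (18*(1/33))*(148/3 - 49) = (6/11)*(1/3) = 2/11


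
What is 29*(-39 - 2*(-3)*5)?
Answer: -261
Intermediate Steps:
29*(-39 - 2*(-3)*5) = 29*(-39 + 6*5) = 29*(-39 + 30) = 29*(-9) = -261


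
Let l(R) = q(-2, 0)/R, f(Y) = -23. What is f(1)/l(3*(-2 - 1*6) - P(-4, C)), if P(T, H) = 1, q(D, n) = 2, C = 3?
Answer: 575/2 ≈ 287.50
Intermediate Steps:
l(R) = 2/R
f(1)/l(3*(-2 - 1*6) - P(-4, C)) = -(-23/2 + 69*(-2 - 1*6)/2) = -(-23/2 + 69*(-2 - 6)/2) = -23/(2/(3*(-8) - 1)) = -23/(2/(-24 - 1)) = -23/(2/(-25)) = -23/(2*(-1/25)) = -23/(-2/25) = -23*(-25/2) = 575/2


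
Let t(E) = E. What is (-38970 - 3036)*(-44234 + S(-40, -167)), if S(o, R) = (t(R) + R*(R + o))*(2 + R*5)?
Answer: 1205618406600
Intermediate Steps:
S(o, R) = (2 + 5*R)*(R + R*(R + o)) (S(o, R) = (R + R*(R + o))*(2 + R*5) = (R + R*(R + o))*(2 + 5*R) = (2 + 5*R)*(R + R*(R + o)))
(-38970 - 3036)*(-44234 + S(-40, -167)) = (-38970 - 3036)*(-44234 - 167*(2 + 2*(-40) + 5*(-167)² + 7*(-167) + 5*(-167)*(-40))) = -42006*(-44234 - 167*(2 - 80 + 5*27889 - 1169 + 33400)) = -42006*(-44234 - 167*(2 - 80 + 139445 - 1169 + 33400)) = -42006*(-44234 - 167*171598) = -42006*(-44234 - 28656866) = -42006*(-28701100) = 1205618406600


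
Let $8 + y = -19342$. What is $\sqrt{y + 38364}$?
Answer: $\sqrt{19014} \approx 137.89$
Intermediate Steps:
$y = -19350$ ($y = -8 - 19342 = -19350$)
$\sqrt{y + 38364} = \sqrt{-19350 + 38364} = \sqrt{19014}$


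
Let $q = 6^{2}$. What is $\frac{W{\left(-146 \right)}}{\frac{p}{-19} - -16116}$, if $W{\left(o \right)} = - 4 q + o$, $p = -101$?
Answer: $- \frac{1102}{61261} \approx -0.017989$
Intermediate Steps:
$q = 36$
$W{\left(o \right)} = -144 + o$ ($W{\left(o \right)} = \left(-4\right) 36 + o = -144 + o$)
$\frac{W{\left(-146 \right)}}{\frac{p}{-19} - -16116} = \frac{-144 - 146}{- \frac{101}{-19} - -16116} = - \frac{290}{\left(-101\right) \left(- \frac{1}{19}\right) + 16116} = - \frac{290}{\frac{101}{19} + 16116} = - \frac{290}{\frac{306305}{19}} = \left(-290\right) \frac{19}{306305} = - \frac{1102}{61261}$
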